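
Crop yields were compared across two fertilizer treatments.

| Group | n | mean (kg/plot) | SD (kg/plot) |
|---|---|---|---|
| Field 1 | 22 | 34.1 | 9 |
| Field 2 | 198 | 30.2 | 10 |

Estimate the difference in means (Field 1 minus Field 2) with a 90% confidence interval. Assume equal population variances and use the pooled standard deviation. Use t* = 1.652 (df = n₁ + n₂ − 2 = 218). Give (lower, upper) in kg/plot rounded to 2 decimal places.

Pooled variance s_p² = [21·9² + 197·10²] / (22+198−2) = 98.1697, so s_p = 9.9081.
SE_diff = s_p·√(1/n₁ + 1/n₂) = 9.9081·√(1/22 + 1/198) = 2.2267.
t* = 1.652; margin = 1.652 × 2.2267 = 3.6785.
Difference = 34.1 − 30.2 = 3.9000.
3.9000 ± 3.6785 → (0.22, 7.58).

(0.22, 7.58)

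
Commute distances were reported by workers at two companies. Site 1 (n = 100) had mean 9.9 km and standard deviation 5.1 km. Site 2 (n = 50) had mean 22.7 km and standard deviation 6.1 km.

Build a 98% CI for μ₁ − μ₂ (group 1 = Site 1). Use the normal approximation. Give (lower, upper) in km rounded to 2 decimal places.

Standard errors of each mean: 5.1/√100 = 0.5100 and 6.1/√50 = 0.8627.
SE(x̄₁ − x̄₂) = √(0.5100² + 0.8627²) = 1.0022 for independent samples with unequal variances.
With z* = 2.326, the margin is 2.326 × 1.0022 = 2.3311.
x̄₁ − x̄₂ = 9.9 − 22.7 = -12.8000; the interval is -12.8000 ± 2.3311 = (-15.13, -10.47).

(-15.13, -10.47)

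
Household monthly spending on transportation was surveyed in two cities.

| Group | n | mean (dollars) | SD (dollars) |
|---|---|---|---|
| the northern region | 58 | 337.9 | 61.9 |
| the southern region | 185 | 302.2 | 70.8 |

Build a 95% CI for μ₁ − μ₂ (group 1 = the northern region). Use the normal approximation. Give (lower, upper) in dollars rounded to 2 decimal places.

(16.78, 54.62)

SE₁ = s₁/√n₁ = 61.9/√58 = 8.1279; SE₂ = 70.8/√185 = 5.2053.
Independent samples, unequal variances: SE_diff = √(SE₁² + SE₂²) = √(66.06275841 + 27.09514809) = 9.6518.
z* = 1.960, so margin of error = 1.960 × 9.6518 = 18.9175.
Difference in means = 337.9 − 302.2 = 35.7000.
35.7000 ± 18.9175 → (16.78, 54.62).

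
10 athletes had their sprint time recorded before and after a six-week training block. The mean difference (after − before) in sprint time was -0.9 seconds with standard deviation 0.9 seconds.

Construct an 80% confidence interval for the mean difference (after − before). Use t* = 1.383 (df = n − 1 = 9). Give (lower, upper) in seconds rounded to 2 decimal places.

Paired design: SE = s_d/√n = 0.9/√10 = 0.2846.
t* = 1.383; margin of error = 1.383 × 0.2846 = 0.3936.
-0.9 ± 0.3936 → (-1.29, -0.51).

(-1.29, -0.51)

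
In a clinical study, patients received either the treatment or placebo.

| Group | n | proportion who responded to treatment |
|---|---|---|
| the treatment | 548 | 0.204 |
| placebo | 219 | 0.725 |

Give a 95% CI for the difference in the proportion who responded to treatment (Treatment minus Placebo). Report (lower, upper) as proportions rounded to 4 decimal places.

Each SE is √(p̂(1−p̂)/n): √(0.2040·0.7960/548) = 0.01721 and √(0.7250·0.2750/219) = 0.03017.
SE(p̂₁ − p̂₂) = √(SE₁² + SE₂²) = √(0.0002961841 + 0.0009102289) = 0.03473, since the two samples are independent.
At 95% confidence z* = 1.960; margin = 1.960 × 0.03473 = 0.06807.
The difference is 0.2040 − 0.7250 = -0.5210, so the interval is -0.5210 ± 0.06807 = (-0.5891, -0.4529).

(-0.5891, -0.4529)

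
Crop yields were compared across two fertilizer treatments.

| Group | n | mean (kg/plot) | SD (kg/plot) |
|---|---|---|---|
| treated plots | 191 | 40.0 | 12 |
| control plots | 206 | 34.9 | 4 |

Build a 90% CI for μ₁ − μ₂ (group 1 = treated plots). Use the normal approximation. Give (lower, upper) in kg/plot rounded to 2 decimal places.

Standard errors of each mean: 12/√191 = 0.8683 and 4/√206 = 0.2787.
SE(x̄₁ − x̄₂) = √(0.8683² + 0.2787²) = 0.9119 for independent samples with unequal variances.
With z* = 1.645, the margin is 1.645 × 0.9119 = 1.5001.
x̄₁ − x̄₂ = 40.0 − 34.9 = 5.1000; the interval is 5.1000 ± 1.5001 = (3.60, 6.60).

(3.60, 6.60)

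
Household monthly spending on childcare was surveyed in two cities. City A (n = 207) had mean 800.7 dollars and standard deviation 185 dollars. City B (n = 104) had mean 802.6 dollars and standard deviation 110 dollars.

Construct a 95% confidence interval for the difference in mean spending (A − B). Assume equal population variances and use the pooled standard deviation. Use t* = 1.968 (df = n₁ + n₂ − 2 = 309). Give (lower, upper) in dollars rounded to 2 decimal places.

(-40.66, 36.86)

s_p = √[((n₁−1)s₁² + (n₂−1)s₂²)/(n₁+n₂−2)] = √[(206·185² + 103·110²)/309] = 163.8597.
SE = 163.8597·√(1/207 + 1/104) = 19.6948.
With t* = 1.968, margin = 1.968 × 19.6948 = 38.7594.
x̄₁ − x̄₂ = 800.7 − 802.6 = -1.9000; interval -1.9000 ± 38.7594 = (-40.66, 36.86).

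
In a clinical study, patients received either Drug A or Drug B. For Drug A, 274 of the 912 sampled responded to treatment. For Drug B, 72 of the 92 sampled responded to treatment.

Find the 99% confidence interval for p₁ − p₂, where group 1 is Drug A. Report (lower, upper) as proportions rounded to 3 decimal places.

(-0.600, -0.365)

p̂₁ = 274/912 = 0.3004 and p̂₂ = 72/92 = 0.7826.
SE₁ = √(p̂₁(1−p̂₁)/n₁) = √(0.3004·0.6996/912) = 0.01518; SE₂ = √(0.7826·0.2174/92) = 0.04300.
Independent samples: SE of the difference = √(SE₁² + SE₂²) = √(0.0002304324 + 0.001849) = 0.04560.
z* for 99% confidence is 2.576, so the margin of error is 2.576 × 0.04560 = 0.11747.
Point estimate p̂₁ − p̂₂ = 0.3004 − 0.7826 = -0.4822.
-0.4822 ± 0.11747 → (-0.600, -0.365).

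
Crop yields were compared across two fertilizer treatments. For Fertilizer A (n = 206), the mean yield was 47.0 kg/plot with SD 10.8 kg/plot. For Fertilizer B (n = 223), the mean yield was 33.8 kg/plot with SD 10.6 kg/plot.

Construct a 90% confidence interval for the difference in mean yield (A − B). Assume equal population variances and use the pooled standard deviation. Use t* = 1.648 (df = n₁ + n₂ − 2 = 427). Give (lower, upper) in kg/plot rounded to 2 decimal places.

(11.50, 14.90)

s_p = √[((n₁−1)s₁² + (n₂−1)s₂²)/(n₁+n₂−2)] = √[(205·10.8² + 222·10.6²)/427] = 10.6965.
SE = 10.6965·√(1/206 + 1/223) = 1.0337.
With t* = 1.648, margin = 1.648 × 1.0337 = 1.7035.
x̄₁ − x̄₂ = 47.0 − 33.8 = 13.2000; interval 13.2000 ± 1.7035 = (11.50, 14.90).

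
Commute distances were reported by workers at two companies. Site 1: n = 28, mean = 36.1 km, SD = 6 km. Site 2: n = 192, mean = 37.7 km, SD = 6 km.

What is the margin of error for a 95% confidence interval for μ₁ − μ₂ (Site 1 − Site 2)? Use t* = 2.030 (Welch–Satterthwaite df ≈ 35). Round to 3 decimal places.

2.464

SE₁ = s₁/√n₁ = 6/√28 = 1.1339; SE₂ = 6/√192 = 0.4330.
Independent samples, unequal variances: SE_diff = √(SE₁² + SE₂²) = √(1.28572921 + 0.187489) = 1.2138.
t* = 2.030, so margin of error = 2.030 × 1.2138 = 2.4640.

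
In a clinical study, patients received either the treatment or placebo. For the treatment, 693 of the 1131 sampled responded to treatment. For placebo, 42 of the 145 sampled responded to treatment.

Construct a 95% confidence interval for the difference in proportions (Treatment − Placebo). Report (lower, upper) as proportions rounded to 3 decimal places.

(0.244, 0.402)

p̂₁ = 693/1131 = 0.6127 and p̂₂ = 42/145 = 0.2897.
SE₁ = √(p̂₁(1−p̂₁)/n₁) = √(0.6127·0.3873/1131) = 0.01448; SE₂ = √(0.2897·0.7103/145) = 0.03767.
Independent samples: SE of the difference = √(SE₁² + SE₂²) = √(0.0002096704 + 0.0014190289) = 0.04036.
z* for 95% confidence is 1.960, so the margin of error is 1.960 × 0.04036 = 0.07911.
Point estimate p̂₁ − p̂₂ = 0.6127 − 0.2897 = 0.3230.
0.3230 ± 0.07911 → (0.244, 0.402).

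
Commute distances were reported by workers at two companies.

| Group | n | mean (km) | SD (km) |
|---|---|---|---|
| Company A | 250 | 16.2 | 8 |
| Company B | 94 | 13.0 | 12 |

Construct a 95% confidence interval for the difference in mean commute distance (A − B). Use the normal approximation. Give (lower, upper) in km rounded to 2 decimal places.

(0.58, 5.82)

Per-group SEs: s₁/√n₁ = 8/√250 = 0.5060, s₂/√n₂ = 12/√94 = 1.2377.
Unpooled SE of the difference: √(0.256036 + 1.53190129) = 1.3371.
Margin of error = z* · SE = 1.960 × 1.3371 = 2.6207.
x̄₁ − x̄₂ = 16.2 − 13.0 = 3.2000.
CI: 3.2000 ± 2.6207 = (0.58, 5.82).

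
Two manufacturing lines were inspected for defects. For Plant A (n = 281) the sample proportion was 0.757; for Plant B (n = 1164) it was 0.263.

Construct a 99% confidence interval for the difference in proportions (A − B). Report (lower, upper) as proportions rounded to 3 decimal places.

The two standard errors are √(0.7570×0.2430/281) = 0.02559 and √(0.2630×0.7370/1164) = 0.01290.
Because the samples are independent, SE_diff = √(0.02559² + 0.01290²) = 0.02866.
Using z* = 2.576 for 99%, ME = 2.576 × 0.02866 = 0.07383.
p̂₁ − p̂₂ = 0.4940; interval 0.4940 ± 0.07383 gives (0.420, 0.568).

(0.420, 0.568)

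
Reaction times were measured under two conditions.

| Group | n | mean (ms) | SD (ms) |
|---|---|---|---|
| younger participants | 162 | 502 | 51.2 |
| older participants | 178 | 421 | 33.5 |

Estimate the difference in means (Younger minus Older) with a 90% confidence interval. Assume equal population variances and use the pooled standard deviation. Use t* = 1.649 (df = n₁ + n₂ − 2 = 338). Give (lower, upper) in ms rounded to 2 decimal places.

s_p = √[((n₁−1)s₁² + (n₂−1)s₂²)/(n₁+n₂−2)] = √[(161·51.2² + 177·33.5²)/338] = 42.8528.
SE = 42.8528·√(1/162 + 1/178) = 4.6532.
With t* = 1.649, margin = 1.649 × 4.6532 = 7.6731.
x̄₁ − x̄₂ = 502 − 421 = 81.0000; interval 81.0000 ± 7.6731 = (73.33, 88.67).

(73.33, 88.67)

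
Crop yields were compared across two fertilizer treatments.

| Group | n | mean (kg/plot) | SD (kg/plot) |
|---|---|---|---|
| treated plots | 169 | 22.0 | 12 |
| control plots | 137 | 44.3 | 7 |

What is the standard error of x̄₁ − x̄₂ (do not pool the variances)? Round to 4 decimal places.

1.0999

Per-group SEs: s₁/√n₁ = 12/√169 = 0.9231, s₂/√n₂ = 7/√137 = 0.5981.
Unpooled SE of the difference: √(0.85211361 + 0.35772361) = 1.0999.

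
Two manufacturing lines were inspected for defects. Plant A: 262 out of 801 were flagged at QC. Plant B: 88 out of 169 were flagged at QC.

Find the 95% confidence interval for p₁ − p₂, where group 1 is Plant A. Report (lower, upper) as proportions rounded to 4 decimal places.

p̂₁ = 262/801 = 0.3271 and p̂₂ = 88/169 = 0.5207.
SE₁ = √(p̂₁(1−p̂₁)/n₁) = √(0.3271·0.6729/801) = 0.01658; SE₂ = √(0.5207·0.4793/169) = 0.03843.
Independent samples: SE of the difference = √(SE₁² + SE₂²) = √(0.0002748964 + 0.0014768649) = 0.04185.
z* for 95% confidence is 1.960, so the margin of error is 1.960 × 0.04185 = 0.08203.
Point estimate p̂₁ − p̂₂ = 0.3271 − 0.5207 = -0.1936.
-0.1936 ± 0.08203 → (-0.2756, -0.1116).

(-0.2756, -0.1116)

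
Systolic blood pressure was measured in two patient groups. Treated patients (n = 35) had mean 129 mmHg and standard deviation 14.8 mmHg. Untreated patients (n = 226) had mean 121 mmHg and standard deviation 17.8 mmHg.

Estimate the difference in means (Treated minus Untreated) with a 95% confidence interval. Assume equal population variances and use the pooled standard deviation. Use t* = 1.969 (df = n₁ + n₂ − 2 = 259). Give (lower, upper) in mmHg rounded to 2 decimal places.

(1.76, 14.24)

s_p = √[((n₁−1)s₁² + (n₂−1)s₂²)/(n₁+n₂−2)] = √[(34·14.8² + 225·17.8²)/259] = 17.4356.
SE = 17.4356·√(1/35 + 1/226) = 3.1672.
With t* = 1.969, margin = 1.969 × 3.1672 = 6.2362.
x̄₁ − x̄₂ = 129 − 121 = 8.0000; interval 8.0000 ± 6.2362 = (1.76, 14.24).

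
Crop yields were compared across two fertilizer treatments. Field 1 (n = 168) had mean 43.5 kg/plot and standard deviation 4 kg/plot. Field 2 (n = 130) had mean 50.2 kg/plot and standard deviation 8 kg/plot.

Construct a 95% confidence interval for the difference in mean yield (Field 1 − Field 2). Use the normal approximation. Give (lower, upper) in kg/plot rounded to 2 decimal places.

Per-group SEs: s₁/√n₁ = 4/√168 = 0.3086, s₂/√n₂ = 8/√130 = 0.7016.
Unpooled SE of the difference: √(0.09523396 + 0.49224256) = 0.7665.
Margin of error = z* · SE = 1.960 × 0.7665 = 1.5023.
x̄₁ − x̄₂ = 43.5 − 50.2 = -6.7000.
CI: -6.7000 ± 1.5023 = (-8.20, -5.20).

(-8.20, -5.20)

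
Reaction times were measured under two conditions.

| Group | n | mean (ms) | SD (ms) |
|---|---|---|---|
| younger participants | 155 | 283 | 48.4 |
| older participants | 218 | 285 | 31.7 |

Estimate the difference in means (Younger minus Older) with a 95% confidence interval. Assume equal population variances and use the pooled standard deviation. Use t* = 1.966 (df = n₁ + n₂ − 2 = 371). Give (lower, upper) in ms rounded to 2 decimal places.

Pooled variance s_p² = [154·48.4² + 217·31.7²] / (155+218−2) = 1560.1492, so s_p = 39.4987.
SE_diff = s_p·√(1/n₁ + 1/n₂) = 39.4987·√(1/155 + 1/218) = 4.1500.
t* = 1.966; margin = 1.966 × 4.1500 = 8.1589.
Difference = 283 − 285 = -2.0000.
-2.0000 ± 8.1589 → (-10.16, 6.16).

(-10.16, 6.16)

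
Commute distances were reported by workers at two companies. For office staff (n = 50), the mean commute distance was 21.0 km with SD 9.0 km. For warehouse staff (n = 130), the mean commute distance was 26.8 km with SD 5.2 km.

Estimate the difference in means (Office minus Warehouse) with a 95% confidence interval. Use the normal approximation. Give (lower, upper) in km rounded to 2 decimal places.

Per-group SEs: s₁/√n₁ = 9.0/√50 = 1.2728, s₂/√n₂ = 5.2/√130 = 0.4561.
Unpooled SE of the difference: √(1.62001984 + 0.20802721) = 1.3521.
Margin of error = z* · SE = 1.960 × 1.3521 = 2.6501.
x̄₁ − x̄₂ = 21.0 − 26.8 = -5.8000.
CI: -5.8000 ± 2.6501 = (-8.45, -3.15).

(-8.45, -3.15)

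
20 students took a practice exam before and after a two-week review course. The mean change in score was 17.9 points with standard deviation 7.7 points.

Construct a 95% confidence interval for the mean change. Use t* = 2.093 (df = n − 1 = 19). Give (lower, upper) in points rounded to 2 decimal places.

(14.30, 21.50)

This is a matched-pairs design, so SE = s_d/√n = 7.7/√20 = 1.7218.
Margin = 2.093 × 1.7218 = 3.6037; the interval is 17.9 ± 3.6037 = (14.30, 21.50).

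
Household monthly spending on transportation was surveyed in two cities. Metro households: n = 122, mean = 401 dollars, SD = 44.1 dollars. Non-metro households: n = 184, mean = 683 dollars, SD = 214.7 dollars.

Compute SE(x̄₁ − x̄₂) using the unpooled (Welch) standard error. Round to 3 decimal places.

Standard errors of each mean: 44.1/√122 = 3.9926 and 214.7/√184 = 15.8279.
SE(x̄₁ − x̄₂) = √(3.9926² + 15.8279²) = 16.3237 for independent samples with unequal variances.

16.324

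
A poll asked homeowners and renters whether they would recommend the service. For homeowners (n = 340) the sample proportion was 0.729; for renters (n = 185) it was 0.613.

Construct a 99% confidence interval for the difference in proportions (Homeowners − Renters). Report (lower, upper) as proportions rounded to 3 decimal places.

Each SE is √(p̂(1−p̂)/n): √(0.7290·0.2710/340) = 0.02411 and √(0.6130·0.3870/185) = 0.03581.
SE(p̂₁ − p̂₂) = √(SE₁² + SE₂²) = √(0.0005812921 + 0.0012823561) = 0.04317, since the two samples are independent.
At 99% confidence z* = 2.576; margin = 2.576 × 0.04317 = 0.11121.
The difference is 0.7290 − 0.6130 = 0.1160, so the interval is 0.1160 ± 0.11121 = (0.005, 0.227).

(0.005, 0.227)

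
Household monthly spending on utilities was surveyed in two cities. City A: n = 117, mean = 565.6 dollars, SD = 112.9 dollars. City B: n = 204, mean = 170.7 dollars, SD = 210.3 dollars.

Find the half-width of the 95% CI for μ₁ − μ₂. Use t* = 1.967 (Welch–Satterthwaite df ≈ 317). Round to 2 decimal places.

Per-group SEs: s₁/√n₁ = 112.9/√117 = 10.4376, s₂/√n₂ = 210.3/√204 = 14.7239.
Unpooled SE of the difference: √(108.94349376 + 216.79323121) = 18.0482.
Margin of error = t* · SE = 1.967 × 18.0482 = 35.5008.

35.50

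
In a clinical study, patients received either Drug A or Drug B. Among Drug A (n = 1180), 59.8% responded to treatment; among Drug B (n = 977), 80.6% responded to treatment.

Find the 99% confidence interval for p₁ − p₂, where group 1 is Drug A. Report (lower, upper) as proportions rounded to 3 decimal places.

Each SE is √(p̂(1−p̂)/n): √(0.5980·0.4020/1180) = 0.01427 and √(0.8060·0.1940/977) = 0.01265.
SE(p̂₁ − p̂₂) = √(SE₁² + SE₂²) = √(0.0002036329 + 0.0001600225) = 0.01907, since the two samples are independent.
At 99% confidence z* = 2.576; margin = 2.576 × 0.01907 = 0.04912.
The difference is 0.5980 − 0.8060 = -0.2080, so the interval is -0.2080 ± 0.04912 = (-0.257, -0.159).

(-0.257, -0.159)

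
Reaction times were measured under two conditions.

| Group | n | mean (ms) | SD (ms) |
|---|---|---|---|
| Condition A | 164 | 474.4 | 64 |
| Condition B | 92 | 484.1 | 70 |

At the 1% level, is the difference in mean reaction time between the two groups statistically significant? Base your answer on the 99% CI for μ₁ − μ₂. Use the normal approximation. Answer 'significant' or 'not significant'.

SE₁ = s₁/√n₁ = 64/√164 = 4.9976; SE₂ = 70/√92 = 7.2980.
Independent samples, unequal variances: SE_diff = √(SE₁² + SE₂²) = √(24.97600576 + 53.260804) = 8.8452.
z* = 2.576, so margin of error = 2.576 × 8.8452 = 22.7852.
Difference in means = 474.4 − 484.1 = -9.7000.
-9.7000 ± 22.7852 → (-32.4852, 13.0852).
The interval (-32.4852, 13.0852) contains 0, so the difference is not significant.

not significant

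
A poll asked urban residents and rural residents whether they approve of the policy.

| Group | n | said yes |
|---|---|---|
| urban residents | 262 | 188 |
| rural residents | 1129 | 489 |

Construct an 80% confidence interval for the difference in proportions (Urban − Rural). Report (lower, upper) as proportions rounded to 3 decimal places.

(0.244, 0.325)

Sample proportions: 188/262 = 0.7176, 489/1129 = 0.4331.
Each SE is √(p̂(1−p̂)/n): √(0.7176·0.2824/262) = 0.02781 and √(0.4331·0.5669/1129) = 0.01475.
SE(p̂₁ − p̂₂) = √(SE₁² + SE₂²) = √(0.0007733961 + 0.0002175625) = 0.03148, since the two samples are independent.
At 80% confidence z* = 1.282; margin = 1.282 × 0.03148 = 0.04036.
The difference is 0.7176 − 0.4331 = 0.2845, so the interval is 0.2845 ± 0.04036 = (0.244, 0.325).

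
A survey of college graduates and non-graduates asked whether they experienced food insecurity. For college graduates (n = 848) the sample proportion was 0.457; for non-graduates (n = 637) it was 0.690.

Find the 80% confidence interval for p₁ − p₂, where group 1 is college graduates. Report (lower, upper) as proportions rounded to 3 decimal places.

(-0.265, -0.201)

The two standard errors are √(0.4570×0.5430/848) = 0.01711 and √(0.6900×0.3100/637) = 0.01832.
Because the samples are independent, SE_diff = √(0.01711² + 0.01832²) = 0.02507.
Using z* = 1.282 for 80%, ME = 1.282 × 0.02507 = 0.03214.
p̂₁ − p̂₂ = -0.2330; interval -0.2330 ± 0.03214 gives (-0.265, -0.201).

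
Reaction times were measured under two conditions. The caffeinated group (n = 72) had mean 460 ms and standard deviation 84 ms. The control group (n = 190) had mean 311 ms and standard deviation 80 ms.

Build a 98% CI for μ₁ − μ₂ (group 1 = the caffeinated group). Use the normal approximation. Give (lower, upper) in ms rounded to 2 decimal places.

(122.31, 175.69)

Per-group SEs: s₁/√n₁ = 84/√72 = 9.8995, s₂/√n₂ = 80/√190 = 5.8038.
Unpooled SE of the difference: √(98.00010025 + 33.68409444) = 11.4754.
Margin of error = z* · SE = 2.326 × 11.4754 = 26.6918.
x̄₁ − x̄₂ = 460 − 311 = 149.0000.
CI: 149.0000 ± 26.6918 = (122.31, 175.69).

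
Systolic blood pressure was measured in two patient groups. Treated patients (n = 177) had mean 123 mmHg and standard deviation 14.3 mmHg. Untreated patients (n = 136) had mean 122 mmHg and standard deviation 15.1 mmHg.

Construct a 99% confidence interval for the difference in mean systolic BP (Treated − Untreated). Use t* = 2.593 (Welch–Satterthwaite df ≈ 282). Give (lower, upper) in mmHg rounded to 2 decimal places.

Per-group SEs: s₁/√n₁ = 14.3/√177 = 1.0749, s₂/√n₂ = 15.1/√136 = 1.2948.
Unpooled SE of the difference: √(1.15541001 + 1.67650704) = 1.6828.
Margin of error = t* · SE = 2.593 × 1.6828 = 4.3635.
x̄₁ − x̄₂ = 123 − 122 = 1.0000.
CI: 1.0000 ± 4.3635 = (-3.36, 5.36).

(-3.36, 5.36)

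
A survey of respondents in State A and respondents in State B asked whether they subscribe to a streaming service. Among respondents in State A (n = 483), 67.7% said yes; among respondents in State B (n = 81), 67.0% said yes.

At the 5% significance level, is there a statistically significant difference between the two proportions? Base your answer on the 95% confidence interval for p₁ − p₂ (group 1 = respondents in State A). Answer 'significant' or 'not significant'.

The two standard errors are √(0.6770×0.3230/483) = 0.02128 and √(0.6700×0.3300/81) = 0.05225.
Because the samples are independent, SE_diff = √(0.02128² + 0.05225²) = 0.05642.
Using z* = 1.960 for 95%, ME = 1.960 × 0.05642 = 0.11058.
p̂₁ − p̂₂ = 0.0070; interval 0.0070 ± 0.11058 gives (-0.10358, 0.11758).
The interval (-0.10358, 0.11758) contains 0, so the difference is not significant.

not significant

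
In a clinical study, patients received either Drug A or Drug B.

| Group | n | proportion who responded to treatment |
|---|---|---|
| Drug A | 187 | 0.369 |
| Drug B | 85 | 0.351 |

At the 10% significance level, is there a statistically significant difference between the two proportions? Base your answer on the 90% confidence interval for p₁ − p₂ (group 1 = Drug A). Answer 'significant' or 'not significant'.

The two standard errors are √(0.3690×0.6310/187) = 0.03529 and √(0.3510×0.6490/85) = 0.05177.
Because the samples are independent, SE_diff = √(0.03529² + 0.05177²) = 0.06265.
Using z* = 1.645 for 90%, ME = 1.645 × 0.06265 = 0.10306.
p̂₁ − p̂₂ = 0.0180; interval 0.0180 ± 0.10306 gives (-0.08506, 0.12106).
The interval (-0.08506, 0.12106) contains 0, so the difference is not significant.

not significant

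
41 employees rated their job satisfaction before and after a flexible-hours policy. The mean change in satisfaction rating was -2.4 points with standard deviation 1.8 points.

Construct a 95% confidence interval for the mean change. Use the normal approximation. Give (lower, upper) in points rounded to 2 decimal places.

(-2.95, -1.85)

Paired design: SE = s_d/√n = 1.8/√41 = 0.2811.
z* = 1.960; margin of error = 1.960 × 0.2811 = 0.5510.
-2.4 ± 0.5510 → (-2.95, -1.85).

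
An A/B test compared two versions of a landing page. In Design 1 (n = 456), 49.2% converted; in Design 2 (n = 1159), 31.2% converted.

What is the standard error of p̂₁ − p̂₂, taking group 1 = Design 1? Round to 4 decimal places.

0.0271

SE₁ = √(p̂₁(1−p̂₁)/n₁) = √(0.4920·0.5080/456) = 0.02341; SE₂ = √(0.3120·0.6880/1159) = 0.01361.
Independent samples: SE of the difference = √(SE₁² + SE₂²) = √(0.0005480281 + 0.0001852321) = 0.02708.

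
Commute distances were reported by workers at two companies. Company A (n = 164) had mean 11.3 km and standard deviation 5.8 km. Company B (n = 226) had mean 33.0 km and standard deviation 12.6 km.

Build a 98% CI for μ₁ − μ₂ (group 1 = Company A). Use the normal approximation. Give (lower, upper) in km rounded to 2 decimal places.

Standard errors of each mean: 5.8/√164 = 0.4529 and 12.6/√226 = 0.8381.
SE(x̄₁ − x̄₂) = √(0.4529² + 0.8381²) = 0.9526 for independent samples with unequal variances.
With z* = 2.326, the margin is 2.326 × 0.9526 = 2.2157.
x̄₁ − x̄₂ = 11.3 − 33.0 = -21.7000; the interval is -21.7000 ± 2.2157 = (-23.92, -19.48).

(-23.92, -19.48)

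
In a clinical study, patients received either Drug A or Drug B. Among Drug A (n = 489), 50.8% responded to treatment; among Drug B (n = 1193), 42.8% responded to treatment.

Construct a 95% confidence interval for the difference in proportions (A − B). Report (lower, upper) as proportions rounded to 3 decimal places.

SE₁ = √(p̂₁(1−p̂₁)/n₁) = √(0.5080·0.4920/489) = 0.02261; SE₂ = √(0.4280·0.5720/1193) = 0.01433.
Independent samples: SE of the difference = √(SE₁² + SE₂²) = √(0.0005112121 + 0.0002053489) = 0.02677.
z* for 95% confidence is 1.960, so the margin of error is 1.960 × 0.02677 = 0.05247.
Point estimate p̂₁ − p̂₂ = 0.5080 − 0.4280 = 0.0800.
0.0800 ± 0.05247 → (0.028, 0.132).

(0.028, 0.132)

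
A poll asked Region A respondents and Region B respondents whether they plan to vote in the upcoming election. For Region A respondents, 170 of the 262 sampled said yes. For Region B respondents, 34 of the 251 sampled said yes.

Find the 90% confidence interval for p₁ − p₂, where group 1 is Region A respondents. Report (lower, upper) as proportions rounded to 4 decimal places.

First, p̂₁ = 170/262 = 0.6489; p̂₂ = 34/251 = 0.1355.
The two standard errors are √(0.6489×0.3511/262) = 0.02949 and √(0.1355×0.8645/251) = 0.02160.
Because the samples are independent, SE_diff = √(0.02949² + 0.02160²) = 0.03655.
Using z* = 1.645 for 90%, ME = 1.645 × 0.03655 = 0.06012.
p̂₁ − p̂₂ = 0.5134; interval 0.5134 ± 0.06012 gives (0.4533, 0.5735).

(0.4533, 0.5735)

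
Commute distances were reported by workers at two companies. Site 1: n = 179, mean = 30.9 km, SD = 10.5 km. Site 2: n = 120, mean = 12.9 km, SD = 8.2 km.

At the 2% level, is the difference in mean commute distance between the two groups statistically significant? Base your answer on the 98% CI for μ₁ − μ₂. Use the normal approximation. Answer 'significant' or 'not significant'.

significant

Standard errors of each mean: 10.5/√179 = 0.7848 and 8.2/√120 = 0.7486.
SE(x̄₁ − x̄₂) = √(0.7848² + 0.7486²) = 1.0846 for independent samples with unequal variances.
With z* = 2.326, the margin is 2.326 × 1.0846 = 2.5228.
x̄₁ − x̄₂ = 30.9 − 12.9 = 18.0000; the interval is 18.0000 ± 2.5228 = (15.4772, 20.5228).
The interval (15.4772, 20.5228) does not contain 0, so the difference is significant.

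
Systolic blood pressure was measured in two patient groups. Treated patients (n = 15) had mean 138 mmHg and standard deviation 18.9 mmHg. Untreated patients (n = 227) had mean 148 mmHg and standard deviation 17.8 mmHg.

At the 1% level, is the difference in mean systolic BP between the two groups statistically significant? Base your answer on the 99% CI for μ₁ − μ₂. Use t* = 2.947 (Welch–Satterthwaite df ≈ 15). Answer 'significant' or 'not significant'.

Standard errors of each mean: 18.9/√15 = 4.8800 and 17.8/√227 = 1.1814.
SE(x̄₁ − x̄₂) = √(4.8800² + 1.1814²) = 5.0210 for independent samples with unequal variances.
With t* = 2.947, the margin is 2.947 × 5.0210 = 14.7969.
x̄₁ − x̄₂ = 138 − 148 = -10.0000; the interval is -10.0000 ± 14.7969 = (-24.7969, 4.7969).
The interval (-24.7969, 4.7969) contains 0, so the difference is not significant.

not significant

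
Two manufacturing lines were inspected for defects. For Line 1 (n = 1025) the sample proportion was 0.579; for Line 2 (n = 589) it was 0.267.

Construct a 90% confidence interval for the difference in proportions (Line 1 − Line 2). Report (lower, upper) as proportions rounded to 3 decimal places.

(0.273, 0.351)

Each SE is √(p̂(1−p̂)/n): √(0.5790·0.4210/1025) = 0.01542 and √(0.2670·0.7330/589) = 0.01823.
SE(p̂₁ − p̂₂) = √(SE₁² + SE₂²) = √(0.0002377764 + 0.0003323329) = 0.02388, since the two samples are independent.
At 90% confidence z* = 1.645; margin = 1.645 × 0.02388 = 0.03928.
The difference is 0.5790 − 0.2670 = 0.3120, so the interval is 0.3120 ± 0.03928 = (0.273, 0.351).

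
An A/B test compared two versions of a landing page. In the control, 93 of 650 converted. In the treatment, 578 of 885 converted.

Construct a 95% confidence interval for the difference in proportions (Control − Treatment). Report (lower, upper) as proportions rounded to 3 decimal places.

p̂₁ = 93/650 = 0.1431 and p̂₂ = 578/885 = 0.6531.
SE₁ = √(p̂₁(1−p̂₁)/n₁) = √(0.1431·0.8569/650) = 0.01373; SE₂ = √(0.6531·0.3469/885) = 0.01600.
Independent samples: SE of the difference = √(SE₁² + SE₂²) = √(0.0001885129 + 0.000256) = 0.02108.
z* for 95% confidence is 1.960, so the margin of error is 1.960 × 0.02108 = 0.04132.
Point estimate p̂₁ − p̂₂ = 0.1431 − 0.6531 = -0.5100.
-0.5100 ± 0.04132 → (-0.551, -0.469).

(-0.551, -0.469)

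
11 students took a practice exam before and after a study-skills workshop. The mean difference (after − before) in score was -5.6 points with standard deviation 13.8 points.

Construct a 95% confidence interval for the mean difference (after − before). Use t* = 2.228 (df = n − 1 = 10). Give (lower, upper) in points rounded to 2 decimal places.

(-14.87, 3.67)

This is a matched-pairs design, so SE = s_d/√n = 13.8/√11 = 4.1609.
Margin = 2.228 × 4.1609 = 9.2705; the interval is -5.6 ± 9.2705 = (-14.87, 3.67).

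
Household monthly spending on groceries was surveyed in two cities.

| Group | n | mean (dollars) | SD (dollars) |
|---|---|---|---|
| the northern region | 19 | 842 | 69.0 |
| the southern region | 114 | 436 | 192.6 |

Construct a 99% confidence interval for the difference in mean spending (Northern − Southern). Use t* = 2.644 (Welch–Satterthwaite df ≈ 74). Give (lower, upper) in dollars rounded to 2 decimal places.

SE₁ = s₁/√n₁ = 69.0/√19 = 15.8297; SE₂ = 192.6/√114 = 18.0386.
Independent samples, unequal variances: SE_diff = √(SE₁² + SE₂²) = √(250.57940209 + 325.39108996) = 23.9994.
t* = 2.644, so margin of error = 2.644 × 23.9994 = 63.4544.
Difference in means = 842 − 436 = 406.0000.
406.0000 ± 63.4544 → (342.55, 469.45).

(342.55, 469.45)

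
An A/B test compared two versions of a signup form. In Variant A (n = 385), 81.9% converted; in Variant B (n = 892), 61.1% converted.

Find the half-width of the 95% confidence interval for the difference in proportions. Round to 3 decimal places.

0.050

SE₁ = √(p̂₁(1−p̂₁)/n₁) = √(0.8190·0.1810/385) = 0.01962; SE₂ = √(0.6110·0.3890/892) = 0.01632.
Independent samples: SE of the difference = √(SE₁² + SE₂²) = √(0.0003849444 + 0.0002663424) = 0.02552.
z* for 95% confidence is 1.960, so the margin of error is 1.960 × 0.02552 = 0.05002.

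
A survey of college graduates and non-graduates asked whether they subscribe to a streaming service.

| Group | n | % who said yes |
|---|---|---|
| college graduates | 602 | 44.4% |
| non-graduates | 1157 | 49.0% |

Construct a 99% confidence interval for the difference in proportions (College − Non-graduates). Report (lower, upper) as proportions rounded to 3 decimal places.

SE₁ = √(p̂₁(1−p̂₁)/n₁) = √(0.4440·0.5560/602) = 0.02025; SE₂ = √(0.4900·0.5100/1157) = 0.01470.
Independent samples: SE of the difference = √(SE₁² + SE₂²) = √(0.0004100625 + 0.00021609) = 0.02502.
z* for 99% confidence is 2.576, so the margin of error is 2.576 × 0.02502 = 0.06445.
Point estimate p̂₁ − p̂₂ = 0.4440 − 0.4900 = -0.0460.
-0.0460 ± 0.06445 → (-0.110, 0.018).

(-0.110, 0.018)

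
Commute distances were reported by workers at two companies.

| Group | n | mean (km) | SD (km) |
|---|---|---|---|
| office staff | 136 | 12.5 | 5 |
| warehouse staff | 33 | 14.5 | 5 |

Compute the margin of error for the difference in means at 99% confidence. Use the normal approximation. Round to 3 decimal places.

2.499

SE₁ = s₁/√n₁ = 5/√136 = 0.4287; SE₂ = 5/√33 = 0.8704.
Independent samples, unequal variances: SE_diff = √(SE₁² + SE₂²) = √(0.18378369 + 0.75759616) = 0.9702.
z* = 2.576, so margin of error = 2.576 × 0.9702 = 2.4992.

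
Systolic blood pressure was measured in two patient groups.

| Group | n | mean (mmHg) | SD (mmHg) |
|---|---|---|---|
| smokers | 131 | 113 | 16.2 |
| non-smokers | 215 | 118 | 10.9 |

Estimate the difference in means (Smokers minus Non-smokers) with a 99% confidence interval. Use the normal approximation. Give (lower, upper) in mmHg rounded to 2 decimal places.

Per-group SEs: s₁/√n₁ = 16.2/√131 = 1.4154, s₂/√n₂ = 10.9/√215 = 0.7434.
Unpooled SE of the difference: √(2.00335716 + 0.55264356) = 1.5987.
Margin of error = z* · SE = 2.576 × 1.5987 = 4.1183.
x̄₁ − x̄₂ = 113 − 118 = -5.0000.
CI: -5.0000 ± 4.1183 = (-9.12, -0.88).

(-9.12, -0.88)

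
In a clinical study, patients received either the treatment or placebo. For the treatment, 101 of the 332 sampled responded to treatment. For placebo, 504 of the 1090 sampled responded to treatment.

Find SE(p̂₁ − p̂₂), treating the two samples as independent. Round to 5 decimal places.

0.02942

Sample proportions: 101/332 = 0.3042, 504/1090 = 0.4624.
Each SE is √(p̂(1−p̂)/n): √(0.3042·0.6958/332) = 0.02525 and √(0.4624·0.5376/1090) = 0.01510.
SE(p̂₁ − p̂₂) = √(SE₁² + SE₂²) = √(0.0006375625 + 0.00022801) = 0.02942, since the two samples are independent.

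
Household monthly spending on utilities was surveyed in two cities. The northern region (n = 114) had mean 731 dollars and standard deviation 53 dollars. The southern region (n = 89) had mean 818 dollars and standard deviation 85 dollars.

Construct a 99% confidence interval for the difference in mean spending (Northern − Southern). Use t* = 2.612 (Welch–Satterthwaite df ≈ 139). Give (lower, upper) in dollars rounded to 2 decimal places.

SE₁ = s₁/√n₁ = 53/√114 = 4.9639; SE₂ = 85/√89 = 9.0100.
Independent samples, unequal variances: SE_diff = √(SE₁² + SE₂²) = √(24.64030321 + 81.1801) = 10.2869.
t* = 2.612, so margin of error = 2.612 × 10.2869 = 26.8694.
Difference in means = 731 − 818 = -87.0000.
-87.0000 ± 26.8694 → (-113.87, -60.13).

(-113.87, -60.13)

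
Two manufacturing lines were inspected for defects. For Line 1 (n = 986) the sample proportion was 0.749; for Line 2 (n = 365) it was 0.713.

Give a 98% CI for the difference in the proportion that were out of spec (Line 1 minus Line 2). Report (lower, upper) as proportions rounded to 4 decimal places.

Each SE is √(p̂(1−p̂)/n): √(0.7490·0.2510/986) = 0.01381 and √(0.7130·0.2870/365) = 0.02368.
SE(p̂₁ − p̂₂) = √(SE₁² + SE₂²) = √(0.0001907161 + 0.0005607424) = 0.02741, since the two samples are independent.
At 98% confidence z* = 2.326; margin = 2.326 × 0.02741 = 0.06376.
The difference is 0.7490 − 0.7130 = 0.0360, so the interval is 0.0360 ± 0.06376 = (-0.0278, 0.0998).

(-0.0278, 0.0998)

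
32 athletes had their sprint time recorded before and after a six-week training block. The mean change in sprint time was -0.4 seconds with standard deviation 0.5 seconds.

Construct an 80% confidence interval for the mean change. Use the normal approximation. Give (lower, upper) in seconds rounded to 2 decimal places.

Paired design: SE = s_d/√n = 0.5/√32 = 0.0884.
z* = 1.282; margin of error = 1.282 × 0.0884 = 0.1133.
-0.4 ± 0.1133 → (-0.51, -0.29).

(-0.51, -0.29)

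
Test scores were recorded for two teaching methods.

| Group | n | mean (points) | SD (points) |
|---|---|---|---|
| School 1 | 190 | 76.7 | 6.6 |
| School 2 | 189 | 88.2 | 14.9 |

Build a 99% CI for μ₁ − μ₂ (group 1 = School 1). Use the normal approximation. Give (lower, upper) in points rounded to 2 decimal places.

SE₁ = s₁/√n₁ = 6.6/√190 = 0.4788; SE₂ = 14.9/√189 = 1.0838.
Independent samples, unequal variances: SE_diff = √(SE₁² + SE₂²) = √(0.22924944 + 1.17462244) = 1.1849.
z* = 2.576, so margin of error = 2.576 × 1.1849 = 3.0523.
Difference in means = 76.7 − 88.2 = -11.5000.
-11.5000 ± 3.0523 → (-14.55, -8.45).

(-14.55, -8.45)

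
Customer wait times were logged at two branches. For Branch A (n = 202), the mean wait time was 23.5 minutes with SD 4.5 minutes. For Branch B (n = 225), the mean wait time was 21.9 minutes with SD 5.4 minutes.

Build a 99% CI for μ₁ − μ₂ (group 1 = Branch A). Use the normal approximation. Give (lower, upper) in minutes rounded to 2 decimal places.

SE₁ = s₁/√n₁ = 4.5/√202 = 0.3166; SE₂ = 5.4/√225 = 0.3600.
Independent samples, unequal variances: SE_diff = √(SE₁² + SE₂²) = √(0.10023556 + 0.1296) = 0.4794.
z* = 2.576, so margin of error = 2.576 × 0.4794 = 1.2349.
Difference in means = 23.5 − 21.9 = 1.6000.
1.6000 ± 1.2349 → (0.37, 2.83).

(0.37, 2.83)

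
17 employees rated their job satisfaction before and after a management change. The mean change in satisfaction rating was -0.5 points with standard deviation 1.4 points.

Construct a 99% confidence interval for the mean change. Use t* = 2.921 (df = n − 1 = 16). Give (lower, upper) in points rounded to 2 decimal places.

(-1.49, 0.49)

Paired design: SE = s_d/√n = 1.4/√17 = 0.3395.
t* = 2.921; margin of error = 2.921 × 0.3395 = 0.9917.
-0.5 ± 0.9917 → (-1.49, 0.49).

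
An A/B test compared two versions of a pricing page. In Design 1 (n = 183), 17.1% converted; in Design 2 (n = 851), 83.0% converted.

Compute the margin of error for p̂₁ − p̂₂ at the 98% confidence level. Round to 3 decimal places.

SE₁ = √(p̂₁(1−p̂₁)/n₁) = √(0.1710·0.8290/183) = 0.02783; SE₂ = √(0.8300·0.1700/851) = 0.01288.
Independent samples: SE of the difference = √(SE₁² + SE₂²) = √(0.0007745089 + 0.0001658944) = 0.03067.
z* for 98% confidence is 2.326, so the margin of error is 2.326 × 0.03067 = 0.07134.

0.071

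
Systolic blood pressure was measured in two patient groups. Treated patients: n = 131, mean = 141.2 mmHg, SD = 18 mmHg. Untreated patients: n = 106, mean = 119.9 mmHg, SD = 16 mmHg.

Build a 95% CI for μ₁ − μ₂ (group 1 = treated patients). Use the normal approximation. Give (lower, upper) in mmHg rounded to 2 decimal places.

(16.97, 25.63)

Standard errors of each mean: 18/√131 = 1.5727 and 16/√106 = 1.5541.
SE(x̄₁ − x̄₂) = √(1.5727² + 1.5541²) = 2.2110 for independent samples with unequal variances.
With z* = 1.960, the margin is 1.960 × 2.2110 = 4.3336.
x̄₁ − x̄₂ = 141.2 − 119.9 = 21.3000; the interval is 21.3000 ± 4.3336 = (16.97, 25.63).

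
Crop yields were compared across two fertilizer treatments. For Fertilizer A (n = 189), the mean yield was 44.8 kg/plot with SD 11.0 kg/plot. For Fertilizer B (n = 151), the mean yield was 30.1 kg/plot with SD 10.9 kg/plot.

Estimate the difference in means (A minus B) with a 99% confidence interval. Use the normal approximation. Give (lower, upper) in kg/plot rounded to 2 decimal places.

Standard errors of each mean: 11.0/√189 = 0.8001 and 10.9/√151 = 0.8870.
SE(x̄₁ − x̄₂) = √(0.8001² + 0.8870²) = 1.1945 for independent samples with unequal variances.
With z* = 2.576, the margin is 2.576 × 1.1945 = 3.0770.
x̄₁ − x̄₂ = 44.8 − 30.1 = 14.7000; the interval is 14.7000 ± 3.0770 = (11.62, 17.78).

(11.62, 17.78)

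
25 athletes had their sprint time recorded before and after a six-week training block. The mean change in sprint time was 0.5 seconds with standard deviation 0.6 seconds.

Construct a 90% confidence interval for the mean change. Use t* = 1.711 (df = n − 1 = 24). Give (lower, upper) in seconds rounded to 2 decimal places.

(0.29, 0.71)

This is a matched-pairs design, so SE = s_d/√n = 0.6/√25 = 0.1200.
Margin = 1.711 × 0.1200 = 0.2053; the interval is 0.5 ± 0.2053 = (0.29, 0.71).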